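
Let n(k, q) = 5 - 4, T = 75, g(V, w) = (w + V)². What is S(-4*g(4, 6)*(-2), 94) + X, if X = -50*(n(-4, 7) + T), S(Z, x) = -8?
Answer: -3808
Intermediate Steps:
g(V, w) = (V + w)²
n(k, q) = 1
X = -3800 (X = -50*(1 + 75) = -50*76 = -3800)
S(-4*g(4, 6)*(-2), 94) + X = -8 - 3800 = -3808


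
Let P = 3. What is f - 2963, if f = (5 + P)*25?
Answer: -2763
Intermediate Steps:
f = 200 (f = (5 + 3)*25 = 8*25 = 200)
f - 2963 = 200 - 2963 = -2763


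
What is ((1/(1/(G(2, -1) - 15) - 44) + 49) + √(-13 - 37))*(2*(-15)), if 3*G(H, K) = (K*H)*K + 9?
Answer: -2202510/1499 - 150*I*√2 ≈ -1469.3 - 212.13*I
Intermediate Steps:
G(H, K) = 3 + H*K²/3 (G(H, K) = ((K*H)*K + 9)/3 = ((H*K)*K + 9)/3 = (H*K² + 9)/3 = (9 + H*K²)/3 = 3 + H*K²/3)
((1/(1/(G(2, -1) - 15) - 44) + 49) + √(-13 - 37))*(2*(-15)) = ((1/(1/((3 + (⅓)*2*(-1)²) - 15) - 44) + 49) + √(-13 - 37))*(2*(-15)) = ((1/(1/((3 + (⅓)*2*1) - 15) - 44) + 49) + √(-50))*(-30) = ((1/(1/((3 + ⅔) - 15) - 44) + 49) + 5*I*√2)*(-30) = ((1/(1/(11/3 - 15) - 44) + 49) + 5*I*√2)*(-30) = ((1/(1/(-34/3) - 44) + 49) + 5*I*√2)*(-30) = ((1/(-3/34 - 44) + 49) + 5*I*√2)*(-30) = ((1/(-1499/34) + 49) + 5*I*√2)*(-30) = ((-34/1499 + 49) + 5*I*√2)*(-30) = (73417/1499 + 5*I*√2)*(-30) = -2202510/1499 - 150*I*√2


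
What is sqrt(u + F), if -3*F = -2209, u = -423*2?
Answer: I*sqrt(987)/3 ≈ 10.472*I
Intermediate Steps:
u = -846
F = 2209/3 (F = -1/3*(-2209) = 2209/3 ≈ 736.33)
sqrt(u + F) = sqrt(-846 + 2209/3) = sqrt(-329/3) = I*sqrt(987)/3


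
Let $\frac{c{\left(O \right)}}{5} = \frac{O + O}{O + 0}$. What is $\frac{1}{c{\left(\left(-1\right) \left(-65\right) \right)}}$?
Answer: $\frac{1}{10} \approx 0.1$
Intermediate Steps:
$c{\left(O \right)} = 10$ ($c{\left(O \right)} = 5 \frac{O + O}{O + 0} = 5 \frac{2 O}{O} = 5 \cdot 2 = 10$)
$\frac{1}{c{\left(\left(-1\right) \left(-65\right) \right)}} = \frac{1}{10}$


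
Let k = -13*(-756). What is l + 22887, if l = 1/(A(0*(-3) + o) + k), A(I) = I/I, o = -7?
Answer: 224956324/9829 ≈ 22887.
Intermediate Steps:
A(I) = 1
k = 9828
l = 1/9829 (l = 1/(1 + 9828) = 1/9829 ≈ 0.00010174)
l + 22887 = 1/9829 + 22887 = 224956324/9829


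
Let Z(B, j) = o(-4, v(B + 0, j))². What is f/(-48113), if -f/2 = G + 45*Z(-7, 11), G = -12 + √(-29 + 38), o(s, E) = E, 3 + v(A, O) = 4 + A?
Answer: 3222/48113 ≈ 0.066967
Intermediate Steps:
v(A, O) = 1 + A (v(A, O) = -3 + (4 + A) = 1 + A)
Z(B, j) = (1 + B)² (Z(B, j) = (1 + (B + 0))² = (1 + B)²)
G = -9 (G = -12 + √9 = -12 + 3 = -9)
f = -3222 (f = -2*(-9 + 45*(1 - 7)²) = -2*(-9 + 45*(-6)²) = -2*(-9 + 45*36) = -2*(-9 + 1620) = -2*1611 = -3222)
f/(-48113) = -3222/(-48113) = -3222*(-1/48113) = 3222/48113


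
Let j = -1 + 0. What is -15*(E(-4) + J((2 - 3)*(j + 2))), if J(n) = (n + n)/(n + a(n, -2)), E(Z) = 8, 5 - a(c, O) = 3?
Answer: -90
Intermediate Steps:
j = -1
a(c, O) = 2 (a(c, O) = 5 - 1*3 = 5 - 3 = 2)
J(n) = 2*n/(2 + n) (J(n) = (n + n)/(n + 2) = (2*n)/(2 + n) = 2*n/(2 + n))
-15*(E(-4) + J((2 - 3)*(j + 2))) = -15*(8 + 2*((2 - 3)*(-1 + 2))/(2 + (2 - 3)*(-1 + 2))) = -15*(8 + 2*(-1*1)/(2 - 1*1)) = -15*(8 + 2*(-1)/(2 - 1)) = -15*(8 + 2*(-1)/1) = -15*(8 + 2*(-1)*1) = -15*(8 - 2) = -15*6 = -90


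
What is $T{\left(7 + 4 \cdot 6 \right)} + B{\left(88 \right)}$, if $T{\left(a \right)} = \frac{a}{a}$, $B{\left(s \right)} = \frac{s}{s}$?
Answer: $2$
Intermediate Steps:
$B{\left(s \right)} = 1$
$T{\left(a \right)} = 1$
$T{\left(7 + 4 \cdot 6 \right)} + B{\left(88 \right)} = 1 + 1 = 2$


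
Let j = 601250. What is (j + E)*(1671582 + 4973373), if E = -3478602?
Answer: -19119874559160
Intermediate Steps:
(j + E)*(1671582 + 4973373) = (601250 - 3478602)*(1671582 + 4973373) = -2877352*6644955 = -19119874559160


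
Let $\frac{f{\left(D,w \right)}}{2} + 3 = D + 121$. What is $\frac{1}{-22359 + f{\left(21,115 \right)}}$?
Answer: $- \frac{1}{22081} \approx -4.5288 \cdot 10^{-5}$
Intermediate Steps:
$f{\left(D,w \right)} = 236 + 2 D$ ($f{\left(D,w \right)} = -6 + 2 \left(D + 121\right) = -6 + 2 \left(121 + D\right) = -6 + \left(242 + 2 D\right) = 236 + 2 D$)
$\frac{1}{-22359 + f{\left(21,115 \right)}} = \frac{1}{-22359 + \left(236 + 2 \cdot 21\right)} = \frac{1}{-22359 + \left(236 + 42\right)} = \frac{1}{-22359 + 278} = \frac{1}{-22081} = - \frac{1}{22081}$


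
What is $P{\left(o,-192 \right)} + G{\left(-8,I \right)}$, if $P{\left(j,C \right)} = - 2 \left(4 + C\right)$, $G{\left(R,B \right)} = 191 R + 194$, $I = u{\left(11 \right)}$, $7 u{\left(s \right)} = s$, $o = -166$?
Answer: $-958$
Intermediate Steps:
$u{\left(s \right)} = \frac{s}{7}$
$I = \frac{11}{7}$ ($I = \frac{1}{7} \cdot 11 = \frac{11}{7} \approx 1.5714$)
$G{\left(R,B \right)} = 194 + 191 R$
$P{\left(j,C \right)} = -8 - 2 C$
$P{\left(o,-192 \right)} + G{\left(-8,I \right)} = \left(-8 - -384\right) + \left(194 + 191 \left(-8\right)\right) = \left(-8 + 384\right) + \left(194 - 1528\right) = 376 - 1334 = -958$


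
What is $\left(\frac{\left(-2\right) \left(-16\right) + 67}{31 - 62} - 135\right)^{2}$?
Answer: $\frac{18352656}{961} \approx 19097.0$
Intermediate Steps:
$\left(\frac{\left(-2\right) \left(-16\right) + 67}{31 - 62} - 135\right)^{2} = \left(\frac{32 + 67}{-31} - 135\right)^{2} = \left(99 \left(- \frac{1}{31}\right) - 135\right)^{2} = \left(- \frac{99}{31} - 135\right)^{2} = \left(- \frac{4284}{31}\right)^{2} = \frac{18352656}{961}$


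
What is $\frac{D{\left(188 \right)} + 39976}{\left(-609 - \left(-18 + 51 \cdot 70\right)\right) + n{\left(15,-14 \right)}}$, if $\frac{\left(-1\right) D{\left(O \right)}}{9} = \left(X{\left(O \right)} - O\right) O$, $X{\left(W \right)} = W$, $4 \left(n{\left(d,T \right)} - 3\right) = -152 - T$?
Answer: $- \frac{79952}{8385} \approx -9.5351$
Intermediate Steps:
$n{\left(d,T \right)} = -35 - \frac{T}{4}$ ($n{\left(d,T \right)} = 3 + \frac{-152 - T}{4} = 3 - \left(38 + \frac{T}{4}\right) = -35 - \frac{T}{4}$)
$D{\left(O \right)} = 0$ ($D{\left(O \right)} = - 9 \left(O - O\right) O = - 9 \cdot 0 O = \left(-9\right) 0 = 0$)
$\frac{D{\left(188 \right)} + 39976}{\left(-609 - \left(-18 + 51 \cdot 70\right)\right) + n{\left(15,-14 \right)}} = \frac{0 + 39976}{\left(-609 - \left(-18 + 51 \cdot 70\right)\right) - \frac{63}{2}} = \frac{39976}{\left(-609 - \left(-18 + 3570\right)\right) + \left(-35 + \frac{7}{2}\right)} = \frac{39976}{\left(-609 - 3552\right) - \frac{63}{2}} = \frac{39976}{-4161 - \frac{63}{2}} = \frac{39976}{- \frac{8385}{2}} = 39976 \left(- \frac{2}{8385}\right) = - \frac{79952}{8385}$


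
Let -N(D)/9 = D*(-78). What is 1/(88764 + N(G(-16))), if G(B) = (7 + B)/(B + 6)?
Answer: 5/446979 ≈ 1.1186e-5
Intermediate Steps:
G(B) = (7 + B)/(6 + B)
N(D) = 702*D (N(D) = -9*D*(-78) = -(-702)*D = 702*D)
1/(88764 + N(G(-16))) = 1/(88764 + 702*((7 - 16)/(6 - 16))) = 1/(88764 + 702*(-9/(-10))) = 1/(88764 + 702*(-⅒*(-9))) = 1/(88764 + 702*(9/10)) = 1/(88764 + 3159/5) = 1/(446979/5) = 5/446979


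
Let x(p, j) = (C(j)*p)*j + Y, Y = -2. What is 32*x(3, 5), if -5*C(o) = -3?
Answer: 224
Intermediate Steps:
C(o) = 3/5 (C(o) = -1/5*(-3) = 3/5)
x(p, j) = -2 + 3*j*p/5 (x(p, j) = (3*p/5)*j - 2 = 3*j*p/5 - 2 = -2 + 3*j*p/5)
32*x(3, 5) = 32*(-2 + (3/5)*5*3) = 32*(-2 + 9) = 32*7 = 224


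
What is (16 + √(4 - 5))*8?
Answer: 128 + 8*I ≈ 128.0 + 8.0*I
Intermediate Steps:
(16 + √(4 - 5))*8 = (16 + √(-1))*8 = (16 + I)*8 = 128 + 8*I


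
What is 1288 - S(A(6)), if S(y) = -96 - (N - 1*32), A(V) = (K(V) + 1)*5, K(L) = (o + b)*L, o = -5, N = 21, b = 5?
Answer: 1373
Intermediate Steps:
K(L) = 0 (K(L) = (-5 + 5)*L = 0*L = 0)
A(V) = 5 (A(V) = (0 + 1)*5 = 1*5 = 5)
S(y) = -85 (S(y) = -96 - (21 - 1*32) = -96 - (21 - 32) = -96 - 1*(-11) = -96 + 11 = -85)
1288 - S(A(6)) = 1288 - 1*(-85) = 1288 + 85 = 1373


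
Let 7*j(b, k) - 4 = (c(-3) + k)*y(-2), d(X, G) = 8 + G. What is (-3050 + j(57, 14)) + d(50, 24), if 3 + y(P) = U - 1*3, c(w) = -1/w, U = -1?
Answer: -63667/21 ≈ -3031.8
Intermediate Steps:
y(P) = -7 (y(P) = -3 + (-1 - 1*3) = -3 + (-1 - 3) = -3 - 4 = -7)
j(b, k) = 5/21 - k (j(b, k) = 4/7 + ((-1/(-3) + k)*(-7))/7 = 4/7 + ((-1*(-⅓) + k)*(-7))/7 = 4/7 + ((⅓ + k)*(-7))/7 = 4/7 + (-7/3 - 7*k)/7 = 4/7 + (-⅓ - k) = 5/21 - k)
(-3050 + j(57, 14)) + d(50, 24) = (-3050 + (5/21 - 1*14)) + (8 + 24) = (-3050 + (5/21 - 14)) + 32 = (-3050 - 289/21) + 32 = -64339/21 + 32 = -63667/21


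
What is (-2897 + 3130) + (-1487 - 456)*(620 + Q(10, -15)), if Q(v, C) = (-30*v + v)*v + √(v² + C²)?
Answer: 4430273 - 9715*√13 ≈ 4.3952e+6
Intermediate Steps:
Q(v, C) = √(C² + v²) - 29*v² (Q(v, C) = (-29*v)*v + √(C² + v²) = -29*v² + √(C² + v²) = √(C² + v²) - 29*v²)
(-2897 + 3130) + (-1487 - 456)*(620 + Q(10, -15)) = (-2897 + 3130) + (-1487 - 456)*(620 + (√((-15)² + 10²) - 29*10²)) = 233 - 1943*(620 + (√(225 + 100) - 29*100)) = 233 - 1943*(620 + (√325 - 2900)) = 233 - 1943*(620 + (5*√13 - 2900)) = 233 - 1943*(620 + (-2900 + 5*√13)) = 233 - 1943*(-2280 + 5*√13) = 233 + (4430040 - 9715*√13) = 4430273 - 9715*√13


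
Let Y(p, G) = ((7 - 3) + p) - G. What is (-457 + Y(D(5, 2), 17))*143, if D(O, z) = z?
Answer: -66924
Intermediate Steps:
Y(p, G) = 4 + p - G (Y(p, G) = (4 + p) - G = 4 + p - G)
(-457 + Y(D(5, 2), 17))*143 = (-457 + (4 + 2 - 1*17))*143 = (-457 + (4 + 2 - 17))*143 = (-457 - 11)*143 = -468*143 = -66924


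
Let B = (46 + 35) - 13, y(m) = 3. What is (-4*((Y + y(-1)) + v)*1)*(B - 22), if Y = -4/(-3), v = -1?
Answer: -1840/3 ≈ -613.33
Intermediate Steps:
B = 68 (B = 81 - 13 = 68)
Y = 4/3 (Y = -4*(-1/3) = 4/3 ≈ 1.3333)
(-4*((Y + y(-1)) + v)*1)*(B - 22) = (-4*((4/3 + 3) - 1)*1)*(68 - 22) = (-4*(13/3 - 1)*1)*46 = (-4*10/3*1)*46 = -40/3*1*46 = -40/3*46 = -1840/3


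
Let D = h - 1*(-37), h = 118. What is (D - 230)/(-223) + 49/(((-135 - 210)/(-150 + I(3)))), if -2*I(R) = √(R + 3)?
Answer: 110995/5129 + 49*√6/690 ≈ 21.815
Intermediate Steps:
I(R) = -√(3 + R)/2 (I(R) = -√(R + 3)/2 = -√(3 + R)/2)
D = 155 (D = 118 - 1*(-37) = 118 + 37 = 155)
(D - 230)/(-223) + 49/(((-135 - 210)/(-150 + I(3)))) = (155 - 230)/(-223) + 49/(((-135 - 210)/(-150 - √(3 + 3)/2))) = -75*(-1/223) + 49/((-345/(-150 - √6/2))) = 75/223 + 49*(10/23 + √6/690) = 75/223 + (490/23 + 49*√6/690) = 110995/5129 + 49*√6/690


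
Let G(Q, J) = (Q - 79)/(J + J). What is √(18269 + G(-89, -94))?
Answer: √40358195/47 ≈ 135.17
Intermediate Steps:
G(Q, J) = (-79 + Q)/(2*J) (G(Q, J) = (-79 + Q)/((2*J)) = (-79 + Q)*(1/(2*J)) = (-79 + Q)/(2*J))
√(18269 + G(-89, -94)) = √(18269 + (½)*(-79 - 89)/(-94)) = √(18269 + (½)*(-1/94)*(-168)) = √(18269 + 42/47) = √(858685/47) = √40358195/47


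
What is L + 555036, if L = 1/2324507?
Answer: 1290185067253/2324507 ≈ 5.5504e+5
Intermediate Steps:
L = 1/2324507 ≈ 4.3020e-7
L + 555036 = 1/2324507 + 555036 = 1290185067253/2324507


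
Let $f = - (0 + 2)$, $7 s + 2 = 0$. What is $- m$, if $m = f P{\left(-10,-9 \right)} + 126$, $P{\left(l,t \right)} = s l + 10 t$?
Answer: $- \frac{2102}{7} \approx -300.29$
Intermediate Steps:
$s = - \frac{2}{7}$ ($s = - \frac{2}{7} + \frac{1}{7} \cdot 0 = - \frac{2}{7} + 0 = - \frac{2}{7} \approx -0.28571$)
$P{\left(l,t \right)} = 10 t - \frac{2 l}{7}$ ($P{\left(l,t \right)} = - \frac{2 l}{7} + 10 t = 10 t - \frac{2 l}{7}$)
$f = -2$ ($f = \left(-1\right) 2 = -2$)
$m = \frac{2102}{7}$ ($m = - 2 \left(10 \left(-9\right) - - \frac{20}{7}\right) + 126 = - 2 \left(-90 + \frac{20}{7}\right) + 126 = \left(-2\right) \left(- \frac{610}{7}\right) + 126 = \frac{1220}{7} + 126 = \frac{2102}{7} \approx 300.29$)
$- m = \left(-1\right) \frac{2102}{7} = - \frac{2102}{7}$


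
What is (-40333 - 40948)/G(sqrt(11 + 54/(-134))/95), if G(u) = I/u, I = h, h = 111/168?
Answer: -4551736*sqrt(47570)/235505 ≈ -4215.4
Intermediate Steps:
h = 37/56 (h = 111*(1/168) = 37/56 ≈ 0.66071)
I = 37/56 ≈ 0.66071
G(u) = 37/(56*u)
(-40333 - 40948)/G(sqrt(11 + 54/(-134))/95) = (-40333 - 40948)/((37/(56*((sqrt(11 + 54/(-134))/95))))) = -81281*56*sqrt(11 + 54*(-1/134))/3515 = -81281*56*sqrt(11 - 27/67)/3515 = -81281*56*sqrt(47570)/235505 = -4551736*sqrt(47570)/235505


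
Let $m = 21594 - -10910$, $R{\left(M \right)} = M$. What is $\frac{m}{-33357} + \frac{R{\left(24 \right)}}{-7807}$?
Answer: $- \frac{254559296}{260418099} \approx -0.9775$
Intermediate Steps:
$m = 32504$ ($m = 21594 + 10910 = 32504$)
$\frac{m}{-33357} + \frac{R{\left(24 \right)}}{-7807} = \frac{32504}{-33357} + \frac{24}{-7807} = 32504 \left(- \frac{1}{33357}\right) + 24 \left(- \frac{1}{7807}\right) = - \frac{32504}{33357} - \frac{24}{7807} = - \frac{254559296}{260418099}$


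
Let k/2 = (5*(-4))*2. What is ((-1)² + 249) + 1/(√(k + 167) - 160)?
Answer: 6378090/25513 - √87/25513 ≈ 249.99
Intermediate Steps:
k = -80 (k = 2*((5*(-4))*2) = 2*(-20*2) = 2*(-40) = -80)
((-1)² + 249) + 1/(√(k + 167) - 160) = ((-1)² + 249) + 1/(√(-80 + 167) - 160) = (1 + 249) + 1/(√87 - 160) = 250 + 1/(-160 + √87)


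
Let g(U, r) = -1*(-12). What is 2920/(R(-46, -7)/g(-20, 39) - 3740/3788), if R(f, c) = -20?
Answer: -414786/377 ≈ -1100.2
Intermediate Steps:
g(U, r) = 12
2920/(R(-46, -7)/g(-20, 39) - 3740/3788) = 2920/(-20/12 - 3740/3788) = 2920/(-20*1/12 - 3740*1/3788) = 2920/(-5/3 - 935/947) = 2920/(-7540/2841) = 2920*(-2841/7540) = -414786/377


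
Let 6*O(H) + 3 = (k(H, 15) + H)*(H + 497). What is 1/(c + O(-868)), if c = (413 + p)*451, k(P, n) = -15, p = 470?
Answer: 3/1358494 ≈ 2.2083e-6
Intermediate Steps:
c = 398233 (c = (413 + 470)*451 = 883*451 = 398233)
O(H) = -½ + (-15 + H)*(497 + H)/6 (O(H) = -½ + ((-15 + H)*(H + 497))/6 = -½ + ((-15 + H)*(497 + H))/6 = -½ + (-15 + H)*(497 + H)/6)
1/(c + O(-868)) = 1/(398233 + (-1243 + (⅙)*(-868)² + (241/3)*(-868))) = 1/(398233 + (-1243 + (⅙)*753424 - 209188/3)) = 1/(398233 + (-1243 + 376712/3 - 209188/3)) = 1/(398233 + 163795/3) = 1/(1358494/3) = 3/1358494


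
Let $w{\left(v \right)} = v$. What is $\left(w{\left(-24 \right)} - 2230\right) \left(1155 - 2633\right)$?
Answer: $3331412$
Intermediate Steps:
$\left(w{\left(-24 \right)} - 2230\right) \left(1155 - 2633\right) = \left(-24 - 2230\right) \left(1155 - 2633\right) = \left(-2254\right) \left(-1478\right) = 3331412$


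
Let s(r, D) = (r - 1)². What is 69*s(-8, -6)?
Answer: 5589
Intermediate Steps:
s(r, D) = (-1 + r)²
69*s(-8, -6) = 69*(-1 - 8)² = 69*(-9)² = 69*81 = 5589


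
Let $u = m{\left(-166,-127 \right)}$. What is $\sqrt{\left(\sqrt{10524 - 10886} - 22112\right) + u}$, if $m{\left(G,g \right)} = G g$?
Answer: $\sqrt{-1030 + i \sqrt{362}} \approx 0.2964 + 32.095 i$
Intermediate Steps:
$u = 21082$ ($u = \left(-166\right) \left(-127\right) = 21082$)
$\sqrt{\left(\sqrt{10524 - 10886} - 22112\right) + u} = \sqrt{\left(\sqrt{10524 - 10886} - 22112\right) + 21082} = \sqrt{\left(\sqrt{-362} - 22112\right) + 21082} = \sqrt{\left(i \sqrt{362} - 22112\right) + 21082} = \sqrt{\left(-22112 + i \sqrt{362}\right) + 21082} = \sqrt{-1030 + i \sqrt{362}}$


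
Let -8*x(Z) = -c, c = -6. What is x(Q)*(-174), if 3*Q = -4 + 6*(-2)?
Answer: 261/2 ≈ 130.50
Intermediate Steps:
Q = -16/3 (Q = (-4 + 6*(-2))/3 = (-4 - 12)/3 = (1/3)*(-16) = -16/3 ≈ -5.3333)
x(Z) = -3/4 (x(Z) = -(-1)*(-6)/8 = -1/8*6 = -3/4)
x(Q)*(-174) = -3/4*(-174) = 261/2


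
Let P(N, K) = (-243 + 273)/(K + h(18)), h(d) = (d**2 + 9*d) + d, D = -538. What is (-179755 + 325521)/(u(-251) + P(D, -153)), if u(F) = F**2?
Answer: 17054622/7371127 ≈ 2.3137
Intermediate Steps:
h(d) = d**2 + 10*d
P(N, K) = 30/(504 + K) (P(N, K) = (-243 + 273)/(K + 18*(10 + 18)) = 30/(K + 18*28) = 30/(K + 504) = 30/(504 + K))
(-179755 + 325521)/(u(-251) + P(D, -153)) = (-179755 + 325521)/((-251)**2 + 30/(504 - 153)) = 145766/(63001 + 30/351) = 145766/(63001 + 30*(1/351)) = 145766/(63001 + 10/117) = 145766/(7371127/117) = 145766*(117/7371127) = 17054622/7371127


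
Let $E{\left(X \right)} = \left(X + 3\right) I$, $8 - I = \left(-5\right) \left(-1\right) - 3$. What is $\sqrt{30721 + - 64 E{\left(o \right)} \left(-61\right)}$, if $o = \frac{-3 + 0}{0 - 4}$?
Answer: $\sqrt{118561} \approx 344.33$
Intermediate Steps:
$o = \frac{3}{4}$ ($o = - \frac{3}{-4} = \left(-3\right) \left(- \frac{1}{4}\right) = \frac{3}{4} \approx 0.75$)
$I = 6$ ($I = 8 - \left(\left(-5\right) \left(-1\right) - 3\right) = 8 - \left(5 - 3\right) = 8 - 2 = 6$)
$E{\left(X \right)} = 18 + 6 X$ ($E{\left(X \right)} = \left(X + 3\right) 6 = \left(3 + X\right) 6 = 18 + 6 X$)
$\sqrt{30721 + - 64 E{\left(o \right)} \left(-61\right)} = \sqrt{30721 + - 64 \left(18 + 6 \cdot \frac{3}{4}\right) \left(-61\right)} = \sqrt{30721 + - 64 \left(18 + \frac{9}{2}\right) \left(-61\right)} = \sqrt{30721 + \left(-64\right) \frac{45}{2} \left(-61\right)} = \sqrt{30721 - -87840} = \sqrt{30721 + 87840} = \sqrt{118561}$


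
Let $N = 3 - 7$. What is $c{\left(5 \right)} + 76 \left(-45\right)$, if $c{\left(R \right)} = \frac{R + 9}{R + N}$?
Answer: $-3406$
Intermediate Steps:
$N = -4$ ($N = 3 - 7 = -4$)
$c{\left(R \right)} = \frac{9 + R}{-4 + R}$ ($c{\left(R \right)} = \frac{R + 9}{R - 4} = \frac{9 + R}{-4 + R}$)
$c{\left(5 \right)} + 76 \left(-45\right) = \frac{9 + 5}{-4 + 5} + 76 \left(-45\right) = 1^{-1} \cdot 14 - 3420 = 1 \cdot 14 - 3420 = 14 - 3420 = -3406$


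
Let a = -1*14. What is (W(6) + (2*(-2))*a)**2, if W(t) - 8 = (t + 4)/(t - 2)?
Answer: 17689/4 ≈ 4422.3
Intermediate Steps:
a = -14
W(t) = 8 + (4 + t)/(-2 + t) (W(t) = 8 + (t + 4)/(t - 2) = 8 + (4 + t)/(-2 + t))
(W(6) + (2*(-2))*a)**2 = (3*(-4 + 3*6)/(-2 + 6) + (2*(-2))*(-14))**2 = (3*(-4 + 18)/4 - 4*(-14))**2 = (3*(1/4)*14 + 56)**2 = (21/2 + 56)**2 = (133/2)**2 = 17689/4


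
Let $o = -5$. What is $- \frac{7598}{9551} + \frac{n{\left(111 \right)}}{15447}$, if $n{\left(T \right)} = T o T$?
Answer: $- \frac{235251887}{49178099} \approx -4.7837$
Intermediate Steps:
$n{\left(T \right)} = - 5 T^{2}$ ($n{\left(T \right)} = T \left(-5\right) T = - 5 T T = - 5 T^{2}$)
$- \frac{7598}{9551} + \frac{n{\left(111 \right)}}{15447} = - \frac{7598}{9551} + \frac{\left(-5\right) 111^{2}}{15447} = \left(-7598\right) \frac{1}{9551} + \left(-5\right) 12321 \cdot \frac{1}{15447} = - \frac{7598}{9551} - \frac{20535}{5149} = - \frac{235251887}{49178099}$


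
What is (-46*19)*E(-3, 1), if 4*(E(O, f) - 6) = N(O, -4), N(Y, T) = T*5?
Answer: -874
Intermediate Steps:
N(Y, T) = 5*T
E(O, f) = 1 (E(O, f) = 6 + (5*(-4))/4 = 6 + (¼)*(-20) = 6 - 5 = 1)
(-46*19)*E(-3, 1) = -46*19*1 = -874*1 = -874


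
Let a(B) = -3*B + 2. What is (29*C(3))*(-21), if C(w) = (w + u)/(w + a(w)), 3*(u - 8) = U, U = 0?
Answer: 6699/4 ≈ 1674.8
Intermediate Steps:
a(B) = 2 - 3*B
u = 8 (u = 8 + (⅓)*0 = 8 + 0 = 8)
C(w) = (8 + w)/(2 - 2*w) (C(w) = (w + 8)/(w + (2 - 3*w)) = (8 + w)/(2 - 2*w))
(29*C(3))*(-21) = (29*((-8 - 1*3)/(2*(-1 + 3))))*(-21) = (29*((½)*(-8 - 3)/2))*(-21) = (29*((½)*(½)*(-11)))*(-21) = (29*(-11/4))*(-21) = -319/4*(-21) = 6699/4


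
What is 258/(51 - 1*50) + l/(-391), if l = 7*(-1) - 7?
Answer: 100892/391 ≈ 258.04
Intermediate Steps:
l = -14 (l = -7 - 7 = -14)
258/(51 - 1*50) + l/(-391) = 258/(51 - 1*50) - 14/(-391) = 258/(51 - 50) - 14*(-1/391) = 258/1 + 14/391 = 258*1 + 14/391 = 258 + 14/391 = 100892/391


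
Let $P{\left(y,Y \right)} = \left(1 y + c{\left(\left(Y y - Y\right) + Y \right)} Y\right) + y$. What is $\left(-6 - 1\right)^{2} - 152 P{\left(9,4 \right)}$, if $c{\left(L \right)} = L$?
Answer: $-24575$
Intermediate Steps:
$P{\left(y,Y \right)} = 2 y + y Y^{2}$ ($P{\left(y,Y \right)} = \left(1 y + \left(\left(Y y - Y\right) + Y\right) Y\right) + y = \left(y + \left(\left(- Y + Y y\right) + Y\right) Y\right) + y = \left(y + Y y Y\right) + y = \left(y + y Y^{2}\right) + y = 2 y + y Y^{2}$)
$\left(-6 - 1\right)^{2} - 152 P{\left(9,4 \right)} = \left(-6 - 1\right)^{2} - 152 \cdot 9 \left(2 + 4^{2}\right) = \left(-7\right)^{2} - 152 \cdot 9 \left(2 + 16\right) = 49 - 152 \cdot 9 \cdot 18 = 49 - 24624 = -24575$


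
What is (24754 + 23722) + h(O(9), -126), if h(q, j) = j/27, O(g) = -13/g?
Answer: 145414/3 ≈ 48471.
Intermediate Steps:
h(q, j) = j/27 (h(q, j) = j*(1/27) = j/27)
(24754 + 23722) + h(O(9), -126) = (24754 + 23722) + (1/27)*(-126) = 48476 - 14/3 = 145414/3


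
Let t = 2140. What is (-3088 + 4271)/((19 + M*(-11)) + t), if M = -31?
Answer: 1183/2500 ≈ 0.47320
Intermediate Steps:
(-3088 + 4271)/((19 + M*(-11)) + t) = (-3088 + 4271)/((19 - 31*(-11)) + 2140) = 1183/((19 + 341) + 2140) = 1183/(360 + 2140) = 1183/2500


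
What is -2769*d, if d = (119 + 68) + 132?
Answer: -883311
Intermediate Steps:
d = 319 (d = 187 + 132 = 319)
-2769*d = -2769*319 = -883311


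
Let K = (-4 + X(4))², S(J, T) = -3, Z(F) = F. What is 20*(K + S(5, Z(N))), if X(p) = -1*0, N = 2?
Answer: 260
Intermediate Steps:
X(p) = 0
K = 16 (K = (-4 + 0)² = (-4)² = 16)
20*(K + S(5, Z(N))) = 20*(16 - 3) = 20*13 = 260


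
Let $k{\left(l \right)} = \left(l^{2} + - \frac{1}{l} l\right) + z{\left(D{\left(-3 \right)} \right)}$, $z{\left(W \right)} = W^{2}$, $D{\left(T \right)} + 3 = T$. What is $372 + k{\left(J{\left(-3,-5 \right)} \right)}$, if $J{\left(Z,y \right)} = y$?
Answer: $432$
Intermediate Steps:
$D{\left(T \right)} = -3 + T$
$k{\left(l \right)} = 35 + l^{2}$ ($k{\left(l \right)} = \left(l^{2} + - \frac{1}{l} l\right) + \left(-3 - 3\right)^{2} = \left(l^{2} - 1\right) + \left(-6\right)^{2} = \left(-1 + l^{2}\right) + 36 = 35 + l^{2}$)
$372 + k{\left(J{\left(-3,-5 \right)} \right)} = 372 + \left(35 + \left(-5\right)^{2}\right) = 372 + \left(35 + 25\right) = 372 + 60 = 432$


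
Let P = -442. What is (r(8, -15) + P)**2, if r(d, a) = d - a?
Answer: 175561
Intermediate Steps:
(r(8, -15) + P)**2 = ((8 - 1*(-15)) - 442)**2 = ((8 + 15) - 442)**2 = (23 - 442)**2 = (-419)**2 = 175561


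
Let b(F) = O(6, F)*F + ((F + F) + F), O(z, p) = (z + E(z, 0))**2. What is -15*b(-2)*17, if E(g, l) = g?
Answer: 74970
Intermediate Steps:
O(z, p) = 4*z**2 (O(z, p) = (z + z)**2 = (2*z)**2 = 4*z**2)
b(F) = 147*F (b(F) = (4*6**2)*F + ((F + F) + F) = (4*36)*F + (2*F + F) = 144*F + 3*F = 147*F)
-15*b(-2)*17 = -2205*(-2)*17 = -15*(-294)*17 = 4410*17 = 74970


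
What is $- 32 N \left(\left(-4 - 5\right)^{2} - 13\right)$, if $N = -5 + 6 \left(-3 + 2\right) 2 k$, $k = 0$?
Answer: $10880$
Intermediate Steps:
$N = -5$ ($N = -5 + 6 \left(-3 + 2\right) 2 \cdot 0 = -5 + 6 \left(-1\right) 2 \cdot 0 = -5 + 6 \left(\left(-2\right) 0\right) = -5 + 6 \cdot 0 = -5 + 0 = -5$)
$- 32 N \left(\left(-4 - 5\right)^{2} - 13\right) = \left(-32\right) \left(-5\right) \left(\left(-4 - 5\right)^{2} - 13\right) = 160 \left(\left(-9\right)^{2} - 13\right) = 160 \left(81 - 13\right) = 160 \cdot 68 = 10880$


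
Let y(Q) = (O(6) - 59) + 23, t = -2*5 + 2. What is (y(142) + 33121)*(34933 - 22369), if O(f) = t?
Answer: 415579428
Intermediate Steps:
t = -8 (t = -10 + 2 = -8)
O(f) = -8
y(Q) = -44 (y(Q) = (-8 - 59) + 23 = -67 + 23 = -44)
(y(142) + 33121)*(34933 - 22369) = (-44 + 33121)*(34933 - 22369) = 33077*12564 = 415579428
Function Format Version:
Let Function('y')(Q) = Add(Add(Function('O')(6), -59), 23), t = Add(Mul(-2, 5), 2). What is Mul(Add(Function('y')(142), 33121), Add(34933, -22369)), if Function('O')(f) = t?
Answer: 415579428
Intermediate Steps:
t = -8 (t = Add(-10, 2) = -8)
Function('O')(f) = -8
Function('y')(Q) = -44 (Function('y')(Q) = Add(Add(-8, -59), 23) = Add(-67, 23) = -44)
Mul(Add(Function('y')(142), 33121), Add(34933, -22369)) = Mul(Add(-44, 33121), Add(34933, -22369)) = Mul(33077, 12564) = 415579428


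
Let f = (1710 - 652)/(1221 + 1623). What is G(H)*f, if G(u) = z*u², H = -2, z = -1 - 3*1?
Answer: -4232/711 ≈ -5.9522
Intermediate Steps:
z = -4 (z = -1 - 3 = -4)
G(u) = -4*u²
f = 529/1422 (f = 1058/2844 = 1058*(1/2844) = 529/1422 ≈ 0.37201)
G(H)*f = -4*(-2)²*(529/1422) = -4*4*(529/1422) = -16*529/1422 = -4232/711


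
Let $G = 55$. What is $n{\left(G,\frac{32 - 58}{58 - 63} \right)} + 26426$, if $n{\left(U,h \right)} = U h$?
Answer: $26712$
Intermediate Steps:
$n{\left(G,\frac{32 - 58}{58 - 63} \right)} + 26426 = 55 \frac{32 - 58}{58 - 63} + 26426 = 55 \left(- \frac{26}{-5}\right) + 26426 = 55 \left(\left(-26\right) \left(- \frac{1}{5}\right)\right) + 26426 = 55 \cdot \frac{26}{5} + 26426 = 286 + 26426 = 26712$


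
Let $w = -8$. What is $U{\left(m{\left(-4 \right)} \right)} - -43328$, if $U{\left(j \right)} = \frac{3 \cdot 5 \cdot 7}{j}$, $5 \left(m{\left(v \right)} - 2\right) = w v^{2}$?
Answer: $\frac{5112179}{118} \approx 43324.0$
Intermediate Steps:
$m{\left(v \right)} = 2 - \frac{8 v^{2}}{5}$ ($m{\left(v \right)} = 2 + \frac{\left(-8\right) v^{2}}{5} = 2 - \frac{8 v^{2}}{5}$)
$U{\left(j \right)} = \frac{105}{j}$ ($U{\left(j \right)} = \frac{15 \cdot 7}{j} = \frac{105}{j}$)
$U{\left(m{\left(-4 \right)} \right)} - -43328 = \frac{105}{2 - \frac{8 \left(-4\right)^{2}}{5}} - -43328 = \frac{105}{2 - \frac{128}{5}} + 43328 = \frac{105}{- \frac{118}{5}} + 43328 = 105 \left(- \frac{5}{118}\right) + 43328 = - \frac{525}{118} + 43328 = \frac{5112179}{118}$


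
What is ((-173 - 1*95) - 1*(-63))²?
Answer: 42025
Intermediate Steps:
((-173 - 1*95) - 1*(-63))² = ((-173 - 95) + 63)² = (-268 + 63)² = (-205)² = 42025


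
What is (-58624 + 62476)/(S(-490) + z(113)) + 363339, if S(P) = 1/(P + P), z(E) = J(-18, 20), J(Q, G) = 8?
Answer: 316887709/871 ≈ 3.6382e+5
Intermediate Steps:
z(E) = 8
S(P) = 1/(2*P)
(-58624 + 62476)/(S(-490) + z(113)) + 363339 = (-58624 + 62476)/((½)/(-490) + 8) + 363339 = 3852/((½)*(-1/490) + 8) + 363339 = 3852/(-1/980 + 8) + 363339 = 3852/(7839/980) + 363339 = 3852*(980/7839) + 363339 = 419440/871 + 363339 = 316887709/871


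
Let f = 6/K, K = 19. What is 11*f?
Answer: 66/19 ≈ 3.4737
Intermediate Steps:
f = 6/19 ≈ 0.31579
11*f = 11*(6/19) = 66/19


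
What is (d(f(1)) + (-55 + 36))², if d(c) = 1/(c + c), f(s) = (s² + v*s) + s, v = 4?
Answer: 51529/144 ≈ 357.84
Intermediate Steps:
f(s) = s² + 5*s (f(s) = (s² + 4*s) + s = s² + 5*s)
d(c) = 1/(2*c)
(d(f(1)) + (-55 + 36))² = (1/(2*((1*(5 + 1)))) + (-55 + 36))² = (1/(2*((1*6))) - 19)² = ((½)/6 - 19)² = ((½)*(⅙) - 19)² = (1/12 - 19)² = (-227/12)² = 51529/144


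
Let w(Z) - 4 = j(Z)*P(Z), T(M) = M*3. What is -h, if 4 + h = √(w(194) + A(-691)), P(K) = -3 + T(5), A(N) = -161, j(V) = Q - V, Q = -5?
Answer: 4 - I*√2545 ≈ 4.0 - 50.448*I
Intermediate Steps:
T(M) = 3*M
j(V) = -5 - V
P(K) = 12 (P(K) = -3 + 3*5 = -3 + 15 = 12)
w(Z) = -56 - 12*Z (w(Z) = 4 + (-5 - Z)*12 = 4 + (-60 - 12*Z) = -56 - 12*Z)
h = -4 + I*√2545 (h = -4 + √((-56 - 12*194) - 161) = -4 + √((-56 - 2328) - 161) = -4 + √(-2384 - 161) = -4 + √(-2545) = -4 + I*√2545 ≈ -4.0 + 50.448*I)
-h = -(-4 + I*√2545) = 4 - I*√2545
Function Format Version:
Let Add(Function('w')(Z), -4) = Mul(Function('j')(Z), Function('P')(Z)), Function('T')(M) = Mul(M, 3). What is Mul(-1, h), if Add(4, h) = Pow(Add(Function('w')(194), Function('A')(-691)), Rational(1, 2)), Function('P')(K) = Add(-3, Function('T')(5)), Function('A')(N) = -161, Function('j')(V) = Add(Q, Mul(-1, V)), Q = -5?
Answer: Add(4, Mul(-1, I, Pow(2545, Rational(1, 2)))) ≈ Add(4.0000, Mul(-50.448, I))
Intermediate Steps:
Function('T')(M) = Mul(3, M)
Function('j')(V) = Add(-5, Mul(-1, V))
Function('P')(K) = 12 (Function('P')(K) = Add(-3, Mul(3, 5)) = Add(-3, 15) = 12)
Function('w')(Z) = Add(-56, Mul(-12, Z)) (Function('w')(Z) = Add(4, Mul(Add(-5, Mul(-1, Z)), 12)) = Add(4, Add(-60, Mul(-12, Z))) = Add(-56, Mul(-12, Z)))
h = Add(-4, Mul(I, Pow(2545, Rational(1, 2)))) (h = Add(-4, Pow(Add(Add(-56, Mul(-12, 194)), -161), Rational(1, 2))) = Add(-4, Pow(Add(Add(-56, -2328), -161), Rational(1, 2))) = Add(-4, Pow(Add(-2384, -161), Rational(1, 2))) = Add(-4, Pow(-2545, Rational(1, 2))) = Add(-4, Mul(I, Pow(2545, Rational(1, 2)))) ≈ Add(-4.0000, Mul(50.448, I)))
Mul(-1, h) = Mul(-1, Add(-4, Mul(I, Pow(2545, Rational(1, 2))))) = Add(4, Mul(-1, I, Pow(2545, Rational(1, 2))))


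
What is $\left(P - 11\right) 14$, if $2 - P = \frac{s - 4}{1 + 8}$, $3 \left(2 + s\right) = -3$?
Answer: $- \frac{1036}{9} \approx -115.11$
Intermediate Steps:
$s = -3$ ($s = -2 + \frac{1}{3} \left(-3\right) = -2 - 1 = -3$)
$P = \frac{25}{9}$ ($P = 2 - \frac{-3 - 4}{1 + 8} = 2 - - \frac{7}{9} = 2 + \frac{7}{9} = \frac{25}{9} \approx 2.7778$)
$\left(P - 11\right) 14 = \left(\frac{25}{9} - 11\right) 14 = \left(- \frac{74}{9}\right) 14 = - \frac{1036}{9}$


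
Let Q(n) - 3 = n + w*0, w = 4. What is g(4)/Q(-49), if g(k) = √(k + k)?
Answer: -√2/23 ≈ -0.061488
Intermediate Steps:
g(k) = √2*√k (g(k) = √(2*k) = √2*√k)
Q(n) = 3 + n (Q(n) = 3 + (n + 4*0) = 3 + (n + 0) = 3 + n)
g(4)/Q(-49) = (√2*√4)/(3 - 49) = (√2*2)/(-46) = (2*√2)*(-1/46) = -√2/23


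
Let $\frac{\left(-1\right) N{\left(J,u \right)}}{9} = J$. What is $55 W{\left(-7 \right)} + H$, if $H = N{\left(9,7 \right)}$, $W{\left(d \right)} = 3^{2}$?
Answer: $414$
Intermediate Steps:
$N{\left(J,u \right)} = - 9 J$
$W{\left(d \right)} = 9$
$H = -81$ ($H = \left(-9\right) 9 = -81$)
$55 W{\left(-7 \right)} + H = 55 \cdot 9 - 81 = 495 - 81 = 414$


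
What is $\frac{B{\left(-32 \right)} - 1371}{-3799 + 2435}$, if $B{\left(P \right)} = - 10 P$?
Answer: $\frac{1051}{1364} \approx 0.77053$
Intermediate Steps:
$\frac{B{\left(-32 \right)} - 1371}{-3799 + 2435} = \frac{\left(-10\right) \left(-32\right) - 1371}{-3799 + 2435} = \frac{320 - 1371}{-1364} = \left(-1051\right) \left(- \frac{1}{1364}\right) = \frac{1051}{1364}$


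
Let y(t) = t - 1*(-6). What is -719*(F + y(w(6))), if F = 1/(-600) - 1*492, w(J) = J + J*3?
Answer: 199307519/600 ≈ 3.3218e+5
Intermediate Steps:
w(J) = 4*J (w(J) = J + 3*J = 4*J)
y(t) = 6 + t (y(t) = t + 6 = 6 + t)
F = -295201/600 (F = -1/600 - 492 = -295201/600 ≈ -492.00)
-719*(F + y(w(6))) = -719*(-295201/600 + (6 + 4*6)) = -719*(-295201/600 + (6 + 24)) = -719*(-295201/600 + 30) = -719*(-277201/600) = 199307519/600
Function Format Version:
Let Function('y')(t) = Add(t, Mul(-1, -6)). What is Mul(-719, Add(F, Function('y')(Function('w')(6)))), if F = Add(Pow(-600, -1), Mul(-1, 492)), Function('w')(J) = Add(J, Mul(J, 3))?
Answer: Rational(199307519, 600) ≈ 3.3218e+5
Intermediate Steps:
Function('w')(J) = Mul(4, J) (Function('w')(J) = Add(J, Mul(3, J)) = Mul(4, J))
Function('y')(t) = Add(6, t) (Function('y')(t) = Add(t, 6) = Add(6, t))
F = Rational(-295201, 600) (F = Add(Rational(-1, 600), -492) = Rational(-295201, 600) ≈ -492.00)
Mul(-719, Add(F, Function('y')(Function('w')(6)))) = Mul(-719, Add(Rational(-295201, 600), Add(6, Mul(4, 6)))) = Mul(-719, Add(Rational(-295201, 600), Add(6, 24))) = Mul(-719, Add(Rational(-295201, 600), 30)) = Mul(-719, Rational(-277201, 600)) = Rational(199307519, 600)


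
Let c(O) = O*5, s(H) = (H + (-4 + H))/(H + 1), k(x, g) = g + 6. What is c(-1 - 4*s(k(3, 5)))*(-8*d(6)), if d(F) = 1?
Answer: 280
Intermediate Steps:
k(x, g) = 6 + g
s(H) = (-4 + 2*H)/(1 + H)
c(O) = 5*O
c(-1 - 4*s(k(3, 5)))*(-8*d(6)) = (5*(-1 - 8*(-2 + (6 + 5))/(1 + (6 + 5))))*(-8*1) = (5*(-1 - 8*(-2 + 11)/(1 + 11)))*(-8) = (5*(-1 - 8*9/12))*(-8) = (5*(-1 - 4*3/2))*(-8) = (5*(-1 - 6))*(-8) = (5*(-7))*(-8) = -35*(-8) = 280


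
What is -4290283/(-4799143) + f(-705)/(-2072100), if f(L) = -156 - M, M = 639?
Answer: 592914048199/662953614020 ≈ 0.89435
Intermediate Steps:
f(L) = -795 (f(L) = -156 - 1*639 = -156 - 639 = -795)
-4290283/(-4799143) + f(-705)/(-2072100) = -4290283/(-4799143) - 795/(-2072100) = -4290283*(-1/4799143) - 795*(-1/2072100) = 4290283/4799143 + 53/138140 = 592914048199/662953614020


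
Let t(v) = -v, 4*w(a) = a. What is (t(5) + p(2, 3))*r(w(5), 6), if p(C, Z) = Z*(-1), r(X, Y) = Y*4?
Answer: -192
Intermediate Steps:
w(a) = a/4
r(X, Y) = 4*Y
p(C, Z) = -Z
(t(5) + p(2, 3))*r(w(5), 6) = (-1*5 - 1*3)*(4*6) = (-5 - 3)*24 = -8*24 = -192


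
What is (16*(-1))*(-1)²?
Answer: -16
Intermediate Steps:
(16*(-1))*(-1)² = -16*1 = -16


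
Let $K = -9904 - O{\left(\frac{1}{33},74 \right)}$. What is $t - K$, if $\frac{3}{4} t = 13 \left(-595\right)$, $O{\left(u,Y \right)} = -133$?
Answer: $- \frac{1627}{3} \approx -542.33$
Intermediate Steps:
$K = -9771$ ($K = -9904 - -133 = -9904 + 133 = -9771$)
$t = - \frac{30940}{3}$ ($t = \frac{4 \cdot 13 \left(-595\right)}{3} = \frac{4}{3} \left(-7735\right) = - \frac{30940}{3} \approx -10313.0$)
$t - K = - \frac{30940}{3} - -9771 = - \frac{30940}{3} + 9771 = - \frac{1627}{3}$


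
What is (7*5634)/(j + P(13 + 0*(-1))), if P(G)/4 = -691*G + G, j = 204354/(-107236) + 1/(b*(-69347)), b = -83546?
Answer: -3062801430727306002/2786630963891358559 ≈ -1.0991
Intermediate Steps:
j = -147994813420039/77661175280879 (j = 204354/(-107236) + 1/(-83546*(-69347)) = 204354*(-1/107236) - 1/83546*(-1/69347) = -102177/53618 + 1/5793664462 = -147994813420039/77661175280879 ≈ -1.9056)
P(G) = -2760*G (P(G) = 4*(-691*G + G) = 4*(-690*G) = -2760*G)
(7*5634)/(j + P(13 + 0*(-1))) = (7*5634)/(-147994813420039/77661175280879 - 2760*(13 + 0*(-1))) = 39438/(-147994813420039/77661175280879 - 2760*(13 + 0)) = 39438/(-147994813420039/77661175280879 - 2760*13) = 39438/(-147994813420039/77661175280879 - 35880) = 39438/(-2786630963891358559/77661175280879) = 39438*(-77661175280879/2786630963891358559) = -3062801430727306002/2786630963891358559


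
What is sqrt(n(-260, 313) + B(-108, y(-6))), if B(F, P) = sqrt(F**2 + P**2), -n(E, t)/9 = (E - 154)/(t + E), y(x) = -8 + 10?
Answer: sqrt(197478 + 5618*sqrt(2917))/53 ≈ 13.354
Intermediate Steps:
y(x) = 2
n(E, t) = -9*(-154 + E)/(E + t) (n(E, t) = -9*(E - 154)/(t + E) = -9*(-154 + E)/(E + t))
sqrt(n(-260, 313) + B(-108, y(-6))) = sqrt(9*(154 - 1*(-260))/(-260 + 313) + sqrt((-108)**2 + 2**2)) = sqrt(9*(154 + 260)/53 + sqrt(11664 + 4)) = sqrt(9*(1/53)*414 + sqrt(11668)) = sqrt(3726/53 + 2*sqrt(2917))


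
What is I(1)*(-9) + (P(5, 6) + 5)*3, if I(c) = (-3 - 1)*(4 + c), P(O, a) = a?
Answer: 213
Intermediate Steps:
I(c) = -16 - 4*c (I(c) = -4*(4 + c) = -16 - 4*c)
I(1)*(-9) + (P(5, 6) + 5)*3 = (-16 - 4*1)*(-9) + (6 + 5)*3 = (-16 - 4)*(-9) + 11*3 = -20*(-9) + 33 = 180 + 33 = 213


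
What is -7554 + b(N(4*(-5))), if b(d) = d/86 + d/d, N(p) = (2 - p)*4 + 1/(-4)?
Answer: -2597881/344 ≈ -7552.0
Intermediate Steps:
N(p) = 31/4 - 4*p (N(p) = (8 - 4*p) - ¼ = 31/4 - 4*p)
b(d) = 1 + d/86 (b(d) = d*(1/86) + 1 = d/86 + 1 = 1 + d/86)
-7554 + b(N(4*(-5))) = -7554 + (1 + (31/4 - 16*(-5))/86) = -7554 + (1 + (31/4 - 4*(-20))/86) = -7554 + (1 + (31/4 + 80)/86) = -7554 + (1 + (1/86)*(351/4)) = -7554 + (1 + 351/344) = -7554 + 695/344 = -2597881/344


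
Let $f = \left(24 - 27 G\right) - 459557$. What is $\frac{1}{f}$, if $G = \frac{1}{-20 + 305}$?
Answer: $- \frac{95}{43655644} \approx -2.1761 \cdot 10^{-6}$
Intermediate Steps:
$G = \frac{1}{285} \approx 0.0035088$
$f = - \frac{43655644}{95}$ ($f = \left(24 - \frac{9}{95}\right) - 459557 = \frac{2271}{95} - 459557 = - \frac{43655644}{95} \approx -4.5953 \cdot 10^{5}$)
$\frac{1}{f} = \frac{1}{- \frac{43655644}{95}} = - \frac{95}{43655644}$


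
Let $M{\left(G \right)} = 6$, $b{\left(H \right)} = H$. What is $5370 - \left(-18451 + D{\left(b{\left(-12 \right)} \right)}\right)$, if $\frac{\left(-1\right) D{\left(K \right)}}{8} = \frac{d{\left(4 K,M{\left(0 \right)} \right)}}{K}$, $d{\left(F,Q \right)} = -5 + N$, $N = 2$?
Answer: $23823$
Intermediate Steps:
$d{\left(F,Q \right)} = -3$ ($d{\left(F,Q \right)} = -5 + 2 = -3$)
$D{\left(K \right)} = \frac{24}{K}$ ($D{\left(K \right)} = - 8 \left(- \frac{3}{K}\right) = \frac{24}{K}$)
$5370 - \left(-18451 + D{\left(b{\left(-12 \right)} \right)}\right) = 5370 + \left(18451 - \frac{24}{-12}\right) = 5370 + \left(18451 - 24 \left(- \frac{1}{12}\right)\right) = 5370 + \left(18451 - -2\right) = 5370 + \left(18451 + 2\right) = 5370 + 18453 = 23823$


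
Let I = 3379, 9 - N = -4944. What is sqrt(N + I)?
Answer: 2*sqrt(2083) ≈ 91.280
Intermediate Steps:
N = 4953 (N = 9 - 1*(-4944) = 9 + 4944 = 4953)
sqrt(N + I) = sqrt(4953 + 3379) = sqrt(8332) = 2*sqrt(2083)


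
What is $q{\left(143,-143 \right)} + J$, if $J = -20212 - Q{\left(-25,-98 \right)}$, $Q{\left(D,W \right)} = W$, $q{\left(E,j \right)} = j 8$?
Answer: $-21258$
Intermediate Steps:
$q{\left(E,j \right)} = 8 j$
$J = -20114$ ($J = -20212 - -98 = -20212 + 98 = -20114$)
$q{\left(143,-143 \right)} + J = 8 \left(-143\right) - 20114 = -1144 - 20114 = -21258$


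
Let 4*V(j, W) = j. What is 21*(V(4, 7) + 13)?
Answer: 294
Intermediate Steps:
V(j, W) = j/4
21*(V(4, 7) + 13) = 21*((¼)*4 + 13) = 21*(1 + 13) = 21*14 = 294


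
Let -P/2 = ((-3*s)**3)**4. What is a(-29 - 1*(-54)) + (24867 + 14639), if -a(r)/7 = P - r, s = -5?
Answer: 1816448730508431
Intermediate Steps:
P = -259492675781250 (P = -2*((-3*(-5))**3)**4 = -2*(15**3)**4 = -2*3375**4 = -2*129746337890625 = -259492675781250)
a(r) = 1816448730468750 + 7*r (a(r) = -7*(-259492675781250 - r) = 1816448730468750 + 7*r)
a(-29 - 1*(-54)) + (24867 + 14639) = (1816448730468750 + 7*(-29 - 1*(-54))) + (24867 + 14639) = (1816448730468750 + 7*(-29 + 54)) + 39506 = (1816448730468750 + 7*25) + 39506 = (1816448730468750 + 175) + 39506 = 1816448730468925 + 39506 = 1816448730508431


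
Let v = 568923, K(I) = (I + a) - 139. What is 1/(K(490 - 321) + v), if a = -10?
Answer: 1/568943 ≈ 1.7576e-6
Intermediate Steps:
K(I) = -149 + I (K(I) = (I - 10) - 139 = (-10 + I) - 139 = -149 + I)
1/(K(490 - 321) + v) = 1/((-149 + (490 - 321)) + 568923) = 1/((-149 + 169) + 568923) = 1/(20 + 568923) = 1/568943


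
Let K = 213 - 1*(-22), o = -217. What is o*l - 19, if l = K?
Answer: -51014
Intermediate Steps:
K = 235 (K = 213 + 22 = 235)
l = 235
o*l - 19 = -217*235 - 19 = -50995 - 19 = -51014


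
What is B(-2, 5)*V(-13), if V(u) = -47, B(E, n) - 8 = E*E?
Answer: -564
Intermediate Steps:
B(E, n) = 8 + E**2 (B(E, n) = 8 + E*E = 8 + E**2)
B(-2, 5)*V(-13) = (8 + (-2)**2)*(-47) = (8 + 4)*(-47) = 12*(-47) = -564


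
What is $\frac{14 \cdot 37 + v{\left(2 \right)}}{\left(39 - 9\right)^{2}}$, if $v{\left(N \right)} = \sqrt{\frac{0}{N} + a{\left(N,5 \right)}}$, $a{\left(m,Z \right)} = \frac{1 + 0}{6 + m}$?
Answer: $\frac{259}{450} + \frac{\sqrt{2}}{3600} \approx 0.57595$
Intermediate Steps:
$a{\left(m,Z \right)} = \frac{1}{6 + m}$ ($a{\left(m,Z \right)} = 1 \frac{1}{6 + m} = \frac{1}{6 + m}$)
$v{\left(N \right)} = \sqrt{\frac{1}{6 + N}}$ ($v{\left(N \right)} = \sqrt{\frac{0}{N} + \frac{1}{6 + N}} = \sqrt{0 + \frac{1}{6 + N}} = \sqrt{\frac{1}{6 + N}}$)
$\frac{14 \cdot 37 + v{\left(2 \right)}}{\left(39 - 9\right)^{2}} = \frac{14 \cdot 37 + \sqrt{\frac{1}{6 + 2}}}{\left(39 - 9\right)^{2}} = \frac{518 + \sqrt{\frac{1}{8}}}{30^{2}} = \frac{518 + \sqrt{\frac{1}{8}}}{900} = \left(518 + \frac{\sqrt{2}}{4}\right) \frac{1}{900} = \frac{259}{450} + \frac{\sqrt{2}}{3600}$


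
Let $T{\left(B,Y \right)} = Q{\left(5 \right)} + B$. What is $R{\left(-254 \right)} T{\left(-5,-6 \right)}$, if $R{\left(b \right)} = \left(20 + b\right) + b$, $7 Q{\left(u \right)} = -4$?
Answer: $\frac{19032}{7} \approx 2718.9$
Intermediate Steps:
$Q{\left(u \right)} = - \frac{4}{7}$ ($Q{\left(u \right)} = \frac{1}{7} \left(-4\right) = - \frac{4}{7}$)
$R{\left(b \right)} = 20 + 2 b$
$T{\left(B,Y \right)} = - \frac{4}{7} + B$
$R{\left(-254 \right)} T{\left(-5,-6 \right)} = \left(20 + 2 \left(-254\right)\right) \left(- \frac{4}{7} - 5\right) = \left(20 - 508\right) \left(- \frac{39}{7}\right) = \left(-488\right) \left(- \frac{39}{7}\right) = \frac{19032}{7}$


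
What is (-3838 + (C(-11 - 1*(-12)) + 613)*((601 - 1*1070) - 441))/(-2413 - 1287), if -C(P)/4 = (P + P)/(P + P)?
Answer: 139507/925 ≈ 150.82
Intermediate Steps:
C(P) = -4 (C(P) = -4*(P + P)/(P + P) = -4*2*P/(2*P) = -4*2*P*1/(2*P) = -4*1 = -4)
(-3838 + (C(-11 - 1*(-12)) + 613)*((601 - 1*1070) - 441))/(-2413 - 1287) = (-3838 + (-4 + 613)*((601 - 1*1070) - 441))/(-2413 - 1287) = (-3838 + 609*((601 - 1070) - 441))/(-3700) = (-3838 + 609*(-469 - 441))*(-1/3700) = (-3838 + 609*(-910))*(-1/3700) = (-3838 - 554190)*(-1/3700) = -558028*(-1/3700) = 139507/925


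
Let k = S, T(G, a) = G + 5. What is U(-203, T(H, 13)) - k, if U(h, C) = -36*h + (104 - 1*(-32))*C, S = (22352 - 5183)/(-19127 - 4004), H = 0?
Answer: 184787597/23131 ≈ 7988.7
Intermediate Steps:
T(G, a) = 5 + G
S = -17169/23131 (S = 17169/(-23131) = 17169*(-1/23131) = -17169/23131 ≈ -0.74225)
U(h, C) = -36*h + 136*C (U(h, C) = -36*h + (104 + 32)*C = -36*h + 136*C)
k = -17169/23131 ≈ -0.74225
U(-203, T(H, 13)) - k = (-36*(-203) + 136*(5 + 0)) - 1*(-17169/23131) = (7308 + 136*5) + 17169/23131 = (7308 + 680) + 17169/23131 = 7988 + 17169/23131 = 184787597/23131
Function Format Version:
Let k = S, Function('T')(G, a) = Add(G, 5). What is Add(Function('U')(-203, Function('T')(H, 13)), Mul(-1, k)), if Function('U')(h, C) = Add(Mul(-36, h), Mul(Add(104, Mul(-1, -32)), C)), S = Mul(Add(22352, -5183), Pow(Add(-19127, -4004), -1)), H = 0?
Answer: Rational(184787597, 23131) ≈ 7988.7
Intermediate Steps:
Function('T')(G, a) = Add(5, G)
S = Rational(-17169, 23131) (S = Mul(17169, Pow(-23131, -1)) = Mul(17169, Rational(-1, 23131)) = Rational(-17169, 23131) ≈ -0.74225)
Function('U')(h, C) = Add(Mul(-36, h), Mul(136, C)) (Function('U')(h, C) = Add(Mul(-36, h), Mul(Add(104, 32), C)) = Add(Mul(-36, h), Mul(136, C)))
k = Rational(-17169, 23131) ≈ -0.74225
Add(Function('U')(-203, Function('T')(H, 13)), Mul(-1, k)) = Add(Add(Mul(-36, -203), Mul(136, Add(5, 0))), Mul(-1, Rational(-17169, 23131))) = Add(Add(7308, Mul(136, 5)), Rational(17169, 23131)) = Add(Add(7308, 680), Rational(17169, 23131)) = Add(7988, Rational(17169, 23131)) = Rational(184787597, 23131)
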